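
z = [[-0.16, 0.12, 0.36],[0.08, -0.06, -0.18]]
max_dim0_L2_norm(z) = 0.4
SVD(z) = [[-0.89, 0.45],  [0.45, 0.89]] @ diag([0.4604345773288536, 3.265338565796583e-17]) @ [[0.39, -0.29, -0.87], [-0.92, -0.12, -0.37]]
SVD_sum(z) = [[-0.16,0.12,0.36],[0.08,-0.06,-0.18]] + [[-0.00, -0.00, -0.0],[-0.00, -0.00, -0.00]]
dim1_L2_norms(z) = [0.41, 0.21]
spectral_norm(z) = 0.46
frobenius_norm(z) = 0.46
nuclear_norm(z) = 0.46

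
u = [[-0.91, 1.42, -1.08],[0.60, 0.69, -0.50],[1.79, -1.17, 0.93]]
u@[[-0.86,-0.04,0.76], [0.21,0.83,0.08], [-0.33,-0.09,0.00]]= [[1.44, 1.31, -0.58], [-0.21, 0.59, 0.51], [-2.09, -1.13, 1.27]]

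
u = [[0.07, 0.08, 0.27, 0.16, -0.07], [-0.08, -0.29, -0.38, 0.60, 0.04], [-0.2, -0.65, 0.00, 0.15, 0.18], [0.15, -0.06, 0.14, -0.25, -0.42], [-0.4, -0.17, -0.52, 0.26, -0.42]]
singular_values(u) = [1.13, 0.69, 0.54, 0.37, 0.2]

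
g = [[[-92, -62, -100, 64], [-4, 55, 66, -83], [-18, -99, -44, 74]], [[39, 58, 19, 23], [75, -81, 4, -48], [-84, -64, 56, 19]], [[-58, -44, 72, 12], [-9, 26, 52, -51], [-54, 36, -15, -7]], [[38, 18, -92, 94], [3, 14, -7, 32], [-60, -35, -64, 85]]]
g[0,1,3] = -83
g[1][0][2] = 19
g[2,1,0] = -9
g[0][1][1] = 55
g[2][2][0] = -54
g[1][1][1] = -81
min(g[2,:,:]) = -58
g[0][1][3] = -83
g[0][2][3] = 74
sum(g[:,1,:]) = 44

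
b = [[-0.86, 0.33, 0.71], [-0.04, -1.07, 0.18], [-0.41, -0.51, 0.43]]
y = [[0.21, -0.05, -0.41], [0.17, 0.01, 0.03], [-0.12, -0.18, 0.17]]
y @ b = [[-0.01,0.33,-0.04], [-0.16,0.03,0.14], [0.04,0.07,-0.04]]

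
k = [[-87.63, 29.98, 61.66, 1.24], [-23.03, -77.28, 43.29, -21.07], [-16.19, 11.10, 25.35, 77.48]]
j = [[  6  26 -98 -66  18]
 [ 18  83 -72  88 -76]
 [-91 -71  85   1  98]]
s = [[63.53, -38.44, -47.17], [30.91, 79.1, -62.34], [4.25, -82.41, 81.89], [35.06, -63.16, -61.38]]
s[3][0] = 35.06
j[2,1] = -71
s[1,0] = 30.91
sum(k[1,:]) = -78.09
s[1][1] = 79.1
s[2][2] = 81.89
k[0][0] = -87.63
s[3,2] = -61.38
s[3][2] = -61.38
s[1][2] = -62.34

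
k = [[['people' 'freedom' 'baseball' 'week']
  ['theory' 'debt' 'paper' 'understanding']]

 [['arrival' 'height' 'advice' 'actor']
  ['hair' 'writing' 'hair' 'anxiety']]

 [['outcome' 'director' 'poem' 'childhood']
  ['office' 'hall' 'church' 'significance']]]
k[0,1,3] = 'understanding'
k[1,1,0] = 'hair'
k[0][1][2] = 'paper'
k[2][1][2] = 'church'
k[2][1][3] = 'significance'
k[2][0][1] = 'director'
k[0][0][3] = 'week'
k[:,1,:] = [['theory', 'debt', 'paper', 'understanding'], ['hair', 'writing', 'hair', 'anxiety'], ['office', 'hall', 'church', 'significance']]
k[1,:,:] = [['arrival', 'height', 'advice', 'actor'], ['hair', 'writing', 'hair', 'anxiety']]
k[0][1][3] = 'understanding'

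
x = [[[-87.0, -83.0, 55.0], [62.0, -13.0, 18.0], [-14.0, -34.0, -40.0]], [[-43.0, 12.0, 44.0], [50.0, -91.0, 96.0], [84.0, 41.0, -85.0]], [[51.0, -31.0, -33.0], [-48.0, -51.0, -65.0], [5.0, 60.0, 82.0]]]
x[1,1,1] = -91.0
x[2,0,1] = -31.0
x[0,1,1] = -13.0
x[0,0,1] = -83.0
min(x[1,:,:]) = -91.0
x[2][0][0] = 51.0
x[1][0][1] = 12.0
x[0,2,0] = -14.0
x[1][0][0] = -43.0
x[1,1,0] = 50.0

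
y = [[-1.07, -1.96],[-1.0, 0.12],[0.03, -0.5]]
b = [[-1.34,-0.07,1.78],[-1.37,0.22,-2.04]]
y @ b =[[4.12, -0.36, 2.09], [1.18, 0.10, -2.02], [0.64, -0.11, 1.07]]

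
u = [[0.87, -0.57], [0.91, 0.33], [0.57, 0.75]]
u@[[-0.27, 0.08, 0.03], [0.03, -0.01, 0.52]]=[[-0.25, 0.08, -0.27], [-0.24, 0.07, 0.2], [-0.13, 0.04, 0.41]]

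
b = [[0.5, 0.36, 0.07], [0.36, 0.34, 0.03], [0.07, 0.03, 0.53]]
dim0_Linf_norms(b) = [0.5, 0.36, 0.53]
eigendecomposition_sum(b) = [[0.02, -0.02, -0.0], [-0.02, 0.03, 0.0], [-0.00, 0.00, 0.00]] + [[0.46,0.37,0.16], [0.37,0.29,0.12], [0.16,0.12,0.05]] + [[0.02, 0.02, -0.09],[0.02, 0.02, -0.1],[-0.09, -0.1, 0.48]]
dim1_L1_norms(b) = [0.93, 0.73, 0.63]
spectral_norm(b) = 0.81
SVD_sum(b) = [[0.46, 0.37, 0.16], [0.37, 0.29, 0.12], [0.16, 0.12, 0.05]] + [[0.02, 0.02, -0.09],[0.02, 0.02, -0.10],[-0.09, -0.1, 0.48]] + [[0.02, -0.02, -0.0],  [-0.02, 0.03, 0.0],  [-0.0, 0.00, 0.00]]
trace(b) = 1.37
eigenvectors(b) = [[-0.63, 0.76, -0.17], [0.78, 0.6, -0.19], [0.04, 0.26, 0.97]]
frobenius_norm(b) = 0.96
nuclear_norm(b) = 1.37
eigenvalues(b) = [0.05, 0.81, 0.51]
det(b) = 0.02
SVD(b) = [[-0.76, 0.17, 0.63],[-0.6, 0.19, -0.78],[-0.26, -0.97, -0.04]] @ diag([0.8081743467180595, 0.5114884031489753, 0.050337250132965014]) @ [[-0.76, -0.60, -0.26], [0.17, 0.19, -0.97], [0.63, -0.78, -0.04]]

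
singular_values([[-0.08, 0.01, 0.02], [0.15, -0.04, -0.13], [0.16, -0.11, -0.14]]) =[0.32, 0.05, 0.03]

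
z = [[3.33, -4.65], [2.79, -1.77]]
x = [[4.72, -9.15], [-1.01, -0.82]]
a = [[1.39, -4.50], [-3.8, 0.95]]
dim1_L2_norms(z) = [5.72, 3.3]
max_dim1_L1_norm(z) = 7.98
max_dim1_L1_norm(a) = 5.89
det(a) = -15.78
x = z + a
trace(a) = 2.34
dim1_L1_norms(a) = [5.89, 4.75]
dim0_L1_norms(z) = [6.12, 6.42]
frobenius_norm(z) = 6.61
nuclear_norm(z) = 7.60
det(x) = -13.11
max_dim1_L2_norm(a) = 4.71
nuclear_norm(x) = 11.57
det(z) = 7.08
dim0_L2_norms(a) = [4.05, 4.6]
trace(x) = 3.90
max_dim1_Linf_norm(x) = 9.15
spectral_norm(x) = 10.30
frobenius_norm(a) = 6.13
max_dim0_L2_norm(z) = 4.98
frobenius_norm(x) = 10.38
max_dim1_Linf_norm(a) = 4.5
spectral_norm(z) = 6.52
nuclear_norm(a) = 8.31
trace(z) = 1.56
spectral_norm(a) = 5.38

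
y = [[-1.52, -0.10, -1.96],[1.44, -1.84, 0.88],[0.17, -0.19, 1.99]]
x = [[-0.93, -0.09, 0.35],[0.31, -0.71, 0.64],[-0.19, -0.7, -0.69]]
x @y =[[1.34,0.19,2.44], [-1.38,1.15,0.04], [-0.84,1.44,-1.62]]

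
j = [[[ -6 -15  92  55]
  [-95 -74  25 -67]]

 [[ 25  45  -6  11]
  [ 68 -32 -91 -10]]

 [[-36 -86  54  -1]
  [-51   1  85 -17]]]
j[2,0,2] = 54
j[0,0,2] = 92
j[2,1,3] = -17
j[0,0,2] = 92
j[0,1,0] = -95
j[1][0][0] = 25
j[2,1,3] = -17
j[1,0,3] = 11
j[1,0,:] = [25, 45, -6, 11]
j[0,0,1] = -15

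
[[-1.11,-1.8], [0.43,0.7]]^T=[[-1.11, 0.43], [-1.8, 0.7]]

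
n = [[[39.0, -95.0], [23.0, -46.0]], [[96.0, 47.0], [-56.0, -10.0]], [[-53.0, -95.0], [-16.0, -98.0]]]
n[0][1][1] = -46.0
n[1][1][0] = -56.0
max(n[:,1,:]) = 23.0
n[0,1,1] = -46.0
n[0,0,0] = 39.0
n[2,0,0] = -53.0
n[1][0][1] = 47.0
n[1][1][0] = -56.0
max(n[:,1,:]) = 23.0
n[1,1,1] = -10.0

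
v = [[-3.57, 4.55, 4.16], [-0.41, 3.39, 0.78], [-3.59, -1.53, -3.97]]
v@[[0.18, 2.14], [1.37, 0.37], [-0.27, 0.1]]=[[4.47, -5.54], [4.36, 0.45], [-1.67, -8.65]]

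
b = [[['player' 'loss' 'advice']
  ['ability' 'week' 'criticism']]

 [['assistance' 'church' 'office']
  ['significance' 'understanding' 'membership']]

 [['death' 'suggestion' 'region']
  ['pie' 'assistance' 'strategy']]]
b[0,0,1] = 'loss'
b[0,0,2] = 'advice'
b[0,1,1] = 'week'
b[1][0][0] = 'assistance'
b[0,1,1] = 'week'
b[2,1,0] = 'pie'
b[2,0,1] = 'suggestion'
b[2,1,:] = ['pie', 'assistance', 'strategy']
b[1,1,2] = 'membership'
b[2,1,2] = 'strategy'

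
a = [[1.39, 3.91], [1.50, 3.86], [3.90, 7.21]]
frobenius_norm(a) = 10.08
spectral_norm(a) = 10.06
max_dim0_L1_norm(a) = 14.98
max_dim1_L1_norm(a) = 11.11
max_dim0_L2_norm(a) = 9.06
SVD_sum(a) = [[1.79, 3.72], [1.79, 3.72], [3.55, 7.38]] + [[-0.40, 0.19], [-0.29, 0.14], [0.35, -0.17]]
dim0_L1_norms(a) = [6.79, 14.98]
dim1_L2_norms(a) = [4.15, 4.14, 8.2]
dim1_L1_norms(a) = [5.3, 5.36, 11.11]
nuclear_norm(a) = 10.73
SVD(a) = [[-0.41, -0.66], [-0.41, -0.48], [-0.81, 0.58]] @ diag([10.055520982698493, 0.6711168054149149]) @ [[-0.43, -0.90], [0.9, -0.43]]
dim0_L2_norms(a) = [4.4, 9.06]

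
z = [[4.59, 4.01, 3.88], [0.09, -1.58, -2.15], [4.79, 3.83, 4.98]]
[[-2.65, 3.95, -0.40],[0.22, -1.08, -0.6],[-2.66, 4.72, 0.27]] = z @ [[-0.42, 0.45, -0.21], [-0.22, -0.11, -0.42], [0.04, 0.60, 0.58]]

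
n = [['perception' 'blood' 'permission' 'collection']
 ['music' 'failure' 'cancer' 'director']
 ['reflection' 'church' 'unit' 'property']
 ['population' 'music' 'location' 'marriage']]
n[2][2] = 'unit'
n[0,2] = 'permission'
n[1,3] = 'director'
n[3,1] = 'music'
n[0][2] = 'permission'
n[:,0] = ['perception', 'music', 'reflection', 'population']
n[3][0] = 'population'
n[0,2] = 'permission'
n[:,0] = ['perception', 'music', 'reflection', 'population']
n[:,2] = ['permission', 'cancer', 'unit', 'location']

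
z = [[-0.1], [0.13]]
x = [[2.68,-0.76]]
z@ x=[[-0.27, 0.08],[0.35, -0.1]]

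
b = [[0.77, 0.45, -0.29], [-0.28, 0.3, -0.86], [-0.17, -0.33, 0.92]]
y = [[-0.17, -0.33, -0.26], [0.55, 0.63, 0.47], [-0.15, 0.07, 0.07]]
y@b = [[0.01, -0.09, 0.09],[0.17, 0.28, -0.27],[-0.15, -0.07, 0.05]]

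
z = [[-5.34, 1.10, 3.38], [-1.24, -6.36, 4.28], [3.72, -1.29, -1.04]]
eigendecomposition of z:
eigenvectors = [[(0.5+0j), (0.15-0.46j), (0.15+0.46j)], [0.38+0.00j, 0.82+0.00j, 0.82-0.00j], [0.78+0.00j, (-0.03+0.29j), (-0.03-0.29j)]]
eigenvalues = [(0.73+0j), (-6.73+2.22j), (-6.73-2.22j)]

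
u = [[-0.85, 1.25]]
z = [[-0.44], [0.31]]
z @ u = [[0.37,-0.55], [-0.26,0.39]]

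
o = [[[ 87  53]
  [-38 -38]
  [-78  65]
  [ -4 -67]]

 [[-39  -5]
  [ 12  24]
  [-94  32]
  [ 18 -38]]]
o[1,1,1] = 24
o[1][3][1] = -38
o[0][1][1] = -38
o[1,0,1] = -5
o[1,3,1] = -38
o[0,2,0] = -78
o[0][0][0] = 87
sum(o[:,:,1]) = 26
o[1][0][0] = -39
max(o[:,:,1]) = 65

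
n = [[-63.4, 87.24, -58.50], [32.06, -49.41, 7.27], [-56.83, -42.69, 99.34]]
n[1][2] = 7.27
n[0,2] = -58.5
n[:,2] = [-58.5, 7.27, 99.34]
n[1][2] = 7.27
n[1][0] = 32.06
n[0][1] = 87.24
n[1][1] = -49.41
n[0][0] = -63.4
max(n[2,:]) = 99.34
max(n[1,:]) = 32.06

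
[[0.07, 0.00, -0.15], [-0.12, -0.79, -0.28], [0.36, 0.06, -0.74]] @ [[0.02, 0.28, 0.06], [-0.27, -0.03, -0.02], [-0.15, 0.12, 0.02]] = [[0.02, 0.00, 0.0], [0.25, -0.04, 0.0], [0.1, 0.01, 0.01]]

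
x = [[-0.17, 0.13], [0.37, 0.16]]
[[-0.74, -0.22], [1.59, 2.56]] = x @ [[4.31, 4.88], [-0.04, 4.70]]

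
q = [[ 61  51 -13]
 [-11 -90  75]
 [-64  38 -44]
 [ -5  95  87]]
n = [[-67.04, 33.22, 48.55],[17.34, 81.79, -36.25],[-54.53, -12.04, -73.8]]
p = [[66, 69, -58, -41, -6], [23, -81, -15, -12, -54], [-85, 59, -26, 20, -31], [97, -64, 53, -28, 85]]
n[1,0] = 17.34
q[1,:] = [-11, -90, 75]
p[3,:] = [97, -64, 53, -28, 85]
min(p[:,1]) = -81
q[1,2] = 75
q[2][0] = -64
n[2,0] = -54.53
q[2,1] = 38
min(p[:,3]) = -41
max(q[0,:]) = 61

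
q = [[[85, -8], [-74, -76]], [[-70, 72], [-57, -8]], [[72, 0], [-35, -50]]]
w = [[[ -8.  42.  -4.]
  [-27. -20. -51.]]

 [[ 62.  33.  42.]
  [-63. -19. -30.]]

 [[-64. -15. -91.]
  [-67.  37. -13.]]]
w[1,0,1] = 33.0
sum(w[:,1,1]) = -2.0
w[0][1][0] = -27.0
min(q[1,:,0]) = -70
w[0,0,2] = -4.0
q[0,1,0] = -74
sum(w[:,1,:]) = -253.0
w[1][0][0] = 62.0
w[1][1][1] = -19.0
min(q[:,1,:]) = -76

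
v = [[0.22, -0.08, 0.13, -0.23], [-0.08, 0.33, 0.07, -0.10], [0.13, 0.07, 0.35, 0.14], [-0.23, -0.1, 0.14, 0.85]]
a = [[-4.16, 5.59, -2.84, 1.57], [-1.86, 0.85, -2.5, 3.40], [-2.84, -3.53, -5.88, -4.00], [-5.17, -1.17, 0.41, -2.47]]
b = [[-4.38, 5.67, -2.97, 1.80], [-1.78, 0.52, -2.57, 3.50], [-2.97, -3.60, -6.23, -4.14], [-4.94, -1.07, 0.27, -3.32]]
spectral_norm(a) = 9.39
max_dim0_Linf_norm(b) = 6.23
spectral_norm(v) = 0.95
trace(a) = -11.66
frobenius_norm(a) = 13.66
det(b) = 1037.44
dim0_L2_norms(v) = [0.35, 0.36, 0.4, 0.9]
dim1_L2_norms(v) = [0.35, 0.36, 0.4, 0.9]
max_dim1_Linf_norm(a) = 5.88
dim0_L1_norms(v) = [0.66, 0.58, 0.69, 1.32]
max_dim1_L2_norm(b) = 8.82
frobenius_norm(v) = 1.11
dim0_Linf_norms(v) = [0.23, 0.33, 0.35, 0.85]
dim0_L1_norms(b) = [14.07, 10.86, 12.04, 12.76]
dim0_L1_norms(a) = [14.03, 11.14, 11.63, 11.44]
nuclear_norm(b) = 25.81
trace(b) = -13.41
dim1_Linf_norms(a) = [5.59, 3.4, 5.88, 5.17]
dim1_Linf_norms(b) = [5.67, 3.5, 6.23, 4.94]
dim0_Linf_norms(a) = [5.17, 5.59, 5.88, 4.0]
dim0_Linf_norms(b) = [4.94, 5.67, 6.23, 4.14]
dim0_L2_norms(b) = [7.46, 6.82, 7.37, 6.61]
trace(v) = 1.75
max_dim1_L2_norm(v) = 0.9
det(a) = 985.01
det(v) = -0.00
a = v + b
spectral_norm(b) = 9.84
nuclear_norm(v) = 1.76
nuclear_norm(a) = 25.09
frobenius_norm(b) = 14.14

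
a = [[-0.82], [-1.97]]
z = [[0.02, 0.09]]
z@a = [[-0.19]]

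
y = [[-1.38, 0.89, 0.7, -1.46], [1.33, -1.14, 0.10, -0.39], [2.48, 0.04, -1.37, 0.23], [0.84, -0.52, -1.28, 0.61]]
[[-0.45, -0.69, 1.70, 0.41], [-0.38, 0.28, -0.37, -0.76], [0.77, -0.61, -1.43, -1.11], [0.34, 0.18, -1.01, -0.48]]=y @ [[0.18, -0.19, -0.42, -0.37], [0.42, -0.58, 0.07, 0.16], [-0.17, 0.15, 0.18, 0.19], [0.31, 0.37, -0.64, 0.26]]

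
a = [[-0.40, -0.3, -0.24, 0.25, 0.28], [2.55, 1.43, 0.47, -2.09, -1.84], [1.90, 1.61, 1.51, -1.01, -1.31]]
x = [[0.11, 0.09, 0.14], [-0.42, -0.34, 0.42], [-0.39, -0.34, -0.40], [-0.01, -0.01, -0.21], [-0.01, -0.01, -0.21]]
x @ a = [[0.45, 0.32, 0.23, -0.30, -0.32], [0.1, 0.32, 0.58, 0.18, -0.04], [-1.47, -1.01, -0.67, 1.02, 1.04], [-0.42, -0.35, -0.32, 0.23, 0.29], [-0.42, -0.35, -0.32, 0.23, 0.29]]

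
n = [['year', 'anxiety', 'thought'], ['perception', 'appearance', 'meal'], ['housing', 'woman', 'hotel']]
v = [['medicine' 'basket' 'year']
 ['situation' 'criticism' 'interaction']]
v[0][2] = 'year'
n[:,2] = ['thought', 'meal', 'hotel']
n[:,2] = ['thought', 'meal', 'hotel']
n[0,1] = 'anxiety'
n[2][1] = 'woman'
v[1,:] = ['situation', 'criticism', 'interaction']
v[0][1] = 'basket'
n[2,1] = 'woman'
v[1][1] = 'criticism'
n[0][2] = 'thought'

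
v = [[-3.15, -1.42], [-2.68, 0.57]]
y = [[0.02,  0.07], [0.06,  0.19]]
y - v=[[3.17,1.49], [2.74,-0.38]]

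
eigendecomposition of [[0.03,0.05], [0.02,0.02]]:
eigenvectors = [[0.88, -0.80], [0.48, 0.6]]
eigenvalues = [0.06, -0.01]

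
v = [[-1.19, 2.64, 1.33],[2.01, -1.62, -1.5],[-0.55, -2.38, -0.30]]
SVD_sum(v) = [[-1.25, 2.6, 1.34], [1.08, -2.24, -1.16], [0.73, -1.52, -0.78]] + [[0.06, 0.04, -0.02], [0.93, 0.63, -0.35], [-1.28, -0.86, 0.48]] + [[0.00, -0.0, 0.01],[0.0, -0.00, 0.01],[0.00, -0.0, 0.0]]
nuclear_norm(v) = 6.61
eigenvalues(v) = [1.22, 0.02, -4.35]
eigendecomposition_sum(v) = [[0.14,0.15,-0.03],[0.71,0.80,-0.17],[-1.16,-1.31,0.28]] + [[0.01, 0.01, 0.01],[-0.01, -0.00, -0.00],[0.02, 0.02, 0.01]] + [[-1.34, 2.48, 1.36], [1.31, -2.42, -1.32], [0.59, -1.08, -0.59]]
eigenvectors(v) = [[0.10, 0.46, -0.68], [0.52, -0.22, 0.67], [-0.85, 0.86, 0.30]]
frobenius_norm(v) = 5.01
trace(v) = -3.11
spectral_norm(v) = 4.60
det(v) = -0.11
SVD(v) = [[-0.69, -0.04, 0.72], [0.60, -0.59, 0.55], [0.4, 0.81, 0.43]] @ diag([4.597034508608977, 1.9982833923699979, 0.01171368586209483]) @ [[0.39, -0.82, -0.42], [-0.79, -0.53, 0.3], [0.47, -0.22, 0.86]]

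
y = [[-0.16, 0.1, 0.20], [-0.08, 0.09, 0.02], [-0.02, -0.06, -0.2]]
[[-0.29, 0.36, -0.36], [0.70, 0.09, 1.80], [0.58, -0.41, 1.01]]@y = [[0.02,0.02,0.02], [-0.16,-0.03,-0.22], [-0.08,-0.04,-0.09]]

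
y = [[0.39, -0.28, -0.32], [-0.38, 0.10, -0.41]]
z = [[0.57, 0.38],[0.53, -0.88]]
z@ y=[[0.08, -0.12, -0.34],[0.54, -0.24, 0.19]]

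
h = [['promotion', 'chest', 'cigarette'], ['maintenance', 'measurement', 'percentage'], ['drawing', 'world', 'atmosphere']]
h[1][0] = 'maintenance'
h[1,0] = 'maintenance'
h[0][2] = 'cigarette'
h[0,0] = 'promotion'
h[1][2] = 'percentage'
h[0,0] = 'promotion'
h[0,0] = 'promotion'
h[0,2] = 'cigarette'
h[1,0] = 'maintenance'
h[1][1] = 'measurement'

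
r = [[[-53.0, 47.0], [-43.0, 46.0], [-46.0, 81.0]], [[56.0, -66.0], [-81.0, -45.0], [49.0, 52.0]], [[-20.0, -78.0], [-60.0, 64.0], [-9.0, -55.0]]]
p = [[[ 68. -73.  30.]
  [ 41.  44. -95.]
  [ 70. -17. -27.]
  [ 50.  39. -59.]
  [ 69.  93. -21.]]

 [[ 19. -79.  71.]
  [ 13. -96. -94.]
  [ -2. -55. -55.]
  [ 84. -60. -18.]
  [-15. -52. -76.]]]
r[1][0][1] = -66.0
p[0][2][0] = 70.0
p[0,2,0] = 70.0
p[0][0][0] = 68.0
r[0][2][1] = 81.0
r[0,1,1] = 46.0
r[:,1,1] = [46.0, -45.0, 64.0]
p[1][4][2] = -76.0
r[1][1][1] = -45.0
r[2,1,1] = 64.0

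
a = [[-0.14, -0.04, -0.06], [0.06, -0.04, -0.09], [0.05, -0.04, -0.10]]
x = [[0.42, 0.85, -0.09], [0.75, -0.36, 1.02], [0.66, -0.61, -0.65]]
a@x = [[-0.13, -0.07, 0.01], [-0.06, 0.12, 0.01], [-0.08, 0.12, 0.02]]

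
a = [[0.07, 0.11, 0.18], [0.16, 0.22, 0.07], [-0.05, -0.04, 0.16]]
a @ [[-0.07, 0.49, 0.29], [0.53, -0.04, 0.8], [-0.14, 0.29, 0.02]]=[[0.03, 0.08, 0.11], [0.10, 0.09, 0.22], [-0.04, 0.02, -0.04]]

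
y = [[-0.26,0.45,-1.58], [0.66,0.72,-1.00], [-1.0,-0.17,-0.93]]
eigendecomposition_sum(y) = [[0.44, 0.40, -0.47], [0.78, 0.71, -0.83], [-0.24, -0.22, 0.26]] + [[-0.70, 0.05, -1.11], [-0.11, 0.01, -0.18], [-0.75, 0.05, -1.19]] + [[0.0, -0.0, -0.0], [-0.00, 0.00, 0.0], [-0.00, 0.0, 0.00]]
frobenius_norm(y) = 2.57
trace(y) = -0.47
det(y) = -0.02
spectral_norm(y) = 2.20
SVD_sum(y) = [[-0.25, 0.46, -1.58], [-0.16, 0.29, -1.0], [-0.15, 0.27, -0.94]] + [[-0.01,-0.01,0.00], [0.82,0.43,-0.0], [-0.85,-0.44,0.01]] + [[0.0, -0.00, -0.0], [-0.0, 0.00, 0.00], [-0.00, 0.0, 0.00]]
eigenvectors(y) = [[0.48,  0.68,  -0.44], [0.84,  0.11,  0.84], [-0.26,  0.73,  0.31]]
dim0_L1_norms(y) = [1.92, 1.34, 3.51]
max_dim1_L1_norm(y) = 2.38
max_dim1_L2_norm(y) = 1.66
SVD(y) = [[-0.76, 0.01, -0.65], [-0.48, -0.69, 0.54], [-0.45, 0.72, 0.53]] @ diag([2.199800790386072, 1.332346559719482, 0.005396982534116579]) @ [[0.15, -0.28, 0.95], [-0.89, -0.46, 0.01], [-0.44, 0.84, 0.31]]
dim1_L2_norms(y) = [1.66, 1.4, 1.38]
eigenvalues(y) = [1.41, -1.89, 0.01]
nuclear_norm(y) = 3.54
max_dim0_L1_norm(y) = 3.51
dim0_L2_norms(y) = [1.23, 0.87, 2.09]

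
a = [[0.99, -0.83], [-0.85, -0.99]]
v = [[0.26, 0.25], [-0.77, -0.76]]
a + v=[[1.25,-0.58], [-1.62,-1.75]]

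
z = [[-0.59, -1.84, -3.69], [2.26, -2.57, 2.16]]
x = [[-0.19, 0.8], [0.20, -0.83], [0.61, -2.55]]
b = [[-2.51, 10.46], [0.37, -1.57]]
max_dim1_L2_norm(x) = 2.62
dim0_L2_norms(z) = [2.34, 3.16, 4.28]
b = z @ x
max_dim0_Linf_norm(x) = 2.55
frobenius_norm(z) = 5.81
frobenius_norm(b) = 10.88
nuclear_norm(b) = 10.88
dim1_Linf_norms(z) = [3.69, 2.57]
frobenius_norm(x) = 2.88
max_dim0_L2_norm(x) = 2.8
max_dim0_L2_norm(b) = 10.58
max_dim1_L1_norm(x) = 3.16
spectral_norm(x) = 2.88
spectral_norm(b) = 10.88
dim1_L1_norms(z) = [6.12, 6.99]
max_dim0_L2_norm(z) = 4.28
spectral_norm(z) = 4.63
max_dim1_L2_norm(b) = 10.76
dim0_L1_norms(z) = [2.85, 4.41, 5.85]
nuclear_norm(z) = 8.13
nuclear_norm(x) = 2.88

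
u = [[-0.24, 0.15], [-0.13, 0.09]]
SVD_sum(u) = [[-0.24, 0.15], [-0.13, 0.09]] + [[-0.0, -0.00], [0.00, 0.0]]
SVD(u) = [[-0.87, -0.49], [-0.49, 0.87]] @ diag([0.32412655429085124, 0.0064789508054794755]) @ [[0.84, -0.54], [0.54, 0.84]]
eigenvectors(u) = [[-0.89, -0.51], [-0.46, -0.86]]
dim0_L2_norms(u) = [0.27, 0.17]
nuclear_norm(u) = 0.33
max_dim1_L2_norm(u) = 0.28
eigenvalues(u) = [-0.16, 0.01]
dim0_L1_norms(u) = [0.37, 0.24]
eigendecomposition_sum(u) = [[-0.23, 0.14], [-0.12, 0.07]] + [[-0.01, 0.01], [-0.01, 0.02]]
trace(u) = -0.15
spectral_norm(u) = 0.32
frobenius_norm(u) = 0.32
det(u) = -0.00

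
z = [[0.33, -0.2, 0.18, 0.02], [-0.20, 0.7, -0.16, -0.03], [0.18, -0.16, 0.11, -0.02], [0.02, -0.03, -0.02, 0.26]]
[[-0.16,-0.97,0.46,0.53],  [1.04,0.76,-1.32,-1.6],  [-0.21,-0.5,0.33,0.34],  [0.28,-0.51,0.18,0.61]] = z @ [[0.16, -1.73, -0.75, -0.09], [1.73, 0.06, -1.60, -2.10], [0.61, -1.94, 2.05, 0.55], [1.33, -1.97, 0.73, 2.16]]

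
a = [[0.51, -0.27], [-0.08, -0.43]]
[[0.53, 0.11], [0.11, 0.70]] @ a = [[0.26,-0.19], [0.00,-0.33]]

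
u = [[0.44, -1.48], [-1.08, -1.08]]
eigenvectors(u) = [[0.90, 0.55], [-0.44, 0.83]]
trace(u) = -0.64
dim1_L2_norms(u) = [1.54, 1.53]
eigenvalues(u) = [1.16, -1.8]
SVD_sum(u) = [[-0.31, -1.3], [-0.31, -1.27]] + [[0.75,-0.18],[-0.77,0.19]]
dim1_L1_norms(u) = [1.92, 2.16]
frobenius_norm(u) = 2.17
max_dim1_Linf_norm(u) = 1.48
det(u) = -2.07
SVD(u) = [[0.72, 0.7], [0.7, -0.72]] @ diag([1.865982770556536, 1.1112642799920074]) @ [[-0.24, -0.97], [0.97, -0.24]]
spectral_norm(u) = 1.87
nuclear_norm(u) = 2.98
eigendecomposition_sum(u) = [[0.88,-0.58], [-0.42,0.28]] + [[-0.44, -0.9], [-0.66, -1.36]]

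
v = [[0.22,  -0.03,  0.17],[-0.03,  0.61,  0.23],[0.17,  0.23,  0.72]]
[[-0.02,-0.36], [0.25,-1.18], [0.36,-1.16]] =v@[[-0.51, -1.31], [0.17, -1.71], [0.56, -0.75]]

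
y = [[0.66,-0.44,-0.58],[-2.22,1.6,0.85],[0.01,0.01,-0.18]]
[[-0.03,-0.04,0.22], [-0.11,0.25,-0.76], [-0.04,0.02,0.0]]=y@[[0.18, -0.14, 0.18], [0.07, 0.02, -0.22], [0.21, -0.11, -0.01]]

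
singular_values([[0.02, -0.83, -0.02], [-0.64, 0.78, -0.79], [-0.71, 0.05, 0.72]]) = [1.4, 1.02, 0.59]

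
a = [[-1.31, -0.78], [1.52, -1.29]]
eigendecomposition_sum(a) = [[(-0.65+0.54j), -0.39-0.47j], [(0.76+0.91j), -0.64+0.55j]] + [[(-0.65-0.54j), -0.39+0.47j],  [0.76-0.91j, -0.64-0.55j]]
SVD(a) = [[-0.42, 0.91], [0.91, 0.42]] @ diag([2.1057906062374134, 1.365520385304543]) @ [[0.92, -0.4], [-0.4, -0.92]]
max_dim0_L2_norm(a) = 2.01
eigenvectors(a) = [[(0.01-0.58j), 0.01+0.58j],[-0.81+0.00j, -0.81-0.00j]]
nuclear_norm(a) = 3.47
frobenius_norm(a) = 2.51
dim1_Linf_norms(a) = [1.31, 1.52]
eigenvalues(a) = [(-1.3+1.09j), (-1.3-1.09j)]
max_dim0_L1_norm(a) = 2.83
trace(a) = -2.60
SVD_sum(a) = [[-0.82, 0.35], [1.75, -0.76]] + [[-0.49, -1.13], [-0.23, -0.53]]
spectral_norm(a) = 2.11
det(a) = 2.88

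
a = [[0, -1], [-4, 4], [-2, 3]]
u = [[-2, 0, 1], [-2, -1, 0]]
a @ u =[[2, 1, 0], [0, -4, -4], [-2, -3, -2]]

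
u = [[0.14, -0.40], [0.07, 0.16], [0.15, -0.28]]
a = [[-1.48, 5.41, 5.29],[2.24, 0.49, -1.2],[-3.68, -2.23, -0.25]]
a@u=[[0.96, -0.02], [0.17, -0.48], [-0.71, 1.19]]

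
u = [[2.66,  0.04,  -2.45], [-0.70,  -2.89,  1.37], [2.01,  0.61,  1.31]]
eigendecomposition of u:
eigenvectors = [[-0.74+0.00j,(-0.74-0j),(-0.06+0j)], [0.11+0.13j,0.11-0.13j,0.99+0.00j], [-0.18+0.62j,(-0.18-0.62j),-0.11+0.00j]]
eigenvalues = [(2.04+2.06j), (2.04-2.06j), (-3.01+0j)]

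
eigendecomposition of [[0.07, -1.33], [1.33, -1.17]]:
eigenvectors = [[(-0.71+0j),(-0.71-0j)],[(-0.33+0.63j),-0.33-0.63j]]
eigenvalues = [(-0.55+1.18j), (-0.55-1.18j)]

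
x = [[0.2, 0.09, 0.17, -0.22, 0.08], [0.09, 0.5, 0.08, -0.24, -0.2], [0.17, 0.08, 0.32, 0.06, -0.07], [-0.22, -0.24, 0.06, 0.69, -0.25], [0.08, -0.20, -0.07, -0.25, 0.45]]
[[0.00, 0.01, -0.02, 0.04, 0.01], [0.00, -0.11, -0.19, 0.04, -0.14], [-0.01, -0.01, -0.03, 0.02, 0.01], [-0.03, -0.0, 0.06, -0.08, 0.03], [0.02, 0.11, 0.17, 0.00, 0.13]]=x @ [[-0.01, -0.02, -0.06, 0.05, 0.0], [-0.01, -0.12, -0.12, -0.08, -0.16], [-0.02, 0.05, 0.03, 0.06, 0.11], [-0.04, 0.03, 0.18, -0.18, 0.08], [0.01, 0.23, 0.43, -0.13, 0.27]]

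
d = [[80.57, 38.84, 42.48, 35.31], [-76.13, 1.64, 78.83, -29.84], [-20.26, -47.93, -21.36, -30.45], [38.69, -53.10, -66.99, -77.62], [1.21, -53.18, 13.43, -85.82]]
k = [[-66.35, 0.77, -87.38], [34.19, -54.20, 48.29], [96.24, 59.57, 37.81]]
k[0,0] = -66.35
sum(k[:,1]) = 6.140000000000001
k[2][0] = 96.24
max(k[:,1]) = 59.57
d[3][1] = -53.1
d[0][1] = 38.84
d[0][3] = 35.31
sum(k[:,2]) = -1.279999999999994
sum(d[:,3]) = -188.42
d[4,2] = 13.43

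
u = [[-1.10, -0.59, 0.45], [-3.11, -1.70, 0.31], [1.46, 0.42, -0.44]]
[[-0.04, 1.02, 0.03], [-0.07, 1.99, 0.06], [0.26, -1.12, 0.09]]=u @ [[0.35, -0.42, 0.16], [-0.6, -0.23, -0.32], [-0.01, 0.93, 0.03]]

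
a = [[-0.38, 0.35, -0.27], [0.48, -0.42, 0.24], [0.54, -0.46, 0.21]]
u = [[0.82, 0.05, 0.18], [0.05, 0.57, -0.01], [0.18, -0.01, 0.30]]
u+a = [[0.44,  0.40,  -0.09], [0.53,  0.15,  0.23], [0.72,  -0.47,  0.51]]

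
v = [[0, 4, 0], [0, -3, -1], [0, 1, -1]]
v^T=[[0, 0, 0], [4, -3, 1], [0, -1, -1]]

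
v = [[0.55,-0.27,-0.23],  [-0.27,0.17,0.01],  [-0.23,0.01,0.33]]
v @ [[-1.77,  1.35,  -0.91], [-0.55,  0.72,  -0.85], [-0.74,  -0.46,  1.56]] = [[-0.65, 0.65, -0.63], [0.38, -0.25, 0.12], [0.16, -0.46, 0.72]]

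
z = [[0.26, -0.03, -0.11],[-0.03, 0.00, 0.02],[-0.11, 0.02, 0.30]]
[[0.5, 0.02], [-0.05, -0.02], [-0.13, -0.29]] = z @ [[2.05, -0.25], [-0.08, 1.54], [0.33, -1.17]]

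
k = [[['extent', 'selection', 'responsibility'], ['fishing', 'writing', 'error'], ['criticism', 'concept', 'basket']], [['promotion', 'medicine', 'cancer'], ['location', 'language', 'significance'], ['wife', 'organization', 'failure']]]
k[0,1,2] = 'error'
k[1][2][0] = 'wife'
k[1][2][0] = 'wife'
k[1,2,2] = 'failure'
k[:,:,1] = [['selection', 'writing', 'concept'], ['medicine', 'language', 'organization']]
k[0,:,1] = ['selection', 'writing', 'concept']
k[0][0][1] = 'selection'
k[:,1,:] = [['fishing', 'writing', 'error'], ['location', 'language', 'significance']]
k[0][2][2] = 'basket'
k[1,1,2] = 'significance'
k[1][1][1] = 'language'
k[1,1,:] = ['location', 'language', 'significance']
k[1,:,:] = [['promotion', 'medicine', 'cancer'], ['location', 'language', 'significance'], ['wife', 'organization', 'failure']]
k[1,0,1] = 'medicine'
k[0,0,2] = 'responsibility'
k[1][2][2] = 'failure'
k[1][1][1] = 'language'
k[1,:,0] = ['promotion', 'location', 'wife']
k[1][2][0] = 'wife'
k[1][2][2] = 'failure'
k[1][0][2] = 'cancer'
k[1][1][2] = 'significance'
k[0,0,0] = 'extent'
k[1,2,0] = 'wife'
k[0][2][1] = 'concept'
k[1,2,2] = 'failure'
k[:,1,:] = [['fishing', 'writing', 'error'], ['location', 'language', 'significance']]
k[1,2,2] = 'failure'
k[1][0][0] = 'promotion'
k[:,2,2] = ['basket', 'failure']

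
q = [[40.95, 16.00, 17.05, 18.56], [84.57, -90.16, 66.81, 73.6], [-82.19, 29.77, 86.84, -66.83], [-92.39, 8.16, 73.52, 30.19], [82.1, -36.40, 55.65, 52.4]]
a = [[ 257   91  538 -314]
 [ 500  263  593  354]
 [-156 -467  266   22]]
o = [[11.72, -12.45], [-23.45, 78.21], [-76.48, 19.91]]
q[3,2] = 73.52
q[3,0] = -92.39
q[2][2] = 86.84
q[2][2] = 86.84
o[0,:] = [11.72, -12.45]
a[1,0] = 500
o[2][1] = 19.91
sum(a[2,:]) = -335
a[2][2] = 266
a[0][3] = -314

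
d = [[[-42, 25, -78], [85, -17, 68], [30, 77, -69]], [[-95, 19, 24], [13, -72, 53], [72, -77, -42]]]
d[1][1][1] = -72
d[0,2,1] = 77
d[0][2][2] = -69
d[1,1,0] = 13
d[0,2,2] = -69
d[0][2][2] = -69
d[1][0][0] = -95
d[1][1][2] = 53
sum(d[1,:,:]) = -105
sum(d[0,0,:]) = -95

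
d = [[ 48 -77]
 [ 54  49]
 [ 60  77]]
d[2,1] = 77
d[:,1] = [-77, 49, 77]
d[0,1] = -77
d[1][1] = 49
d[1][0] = 54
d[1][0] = 54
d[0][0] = 48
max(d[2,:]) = 77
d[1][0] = 54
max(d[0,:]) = 48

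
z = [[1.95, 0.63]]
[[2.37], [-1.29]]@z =[[4.62, 1.49], [-2.52, -0.81]]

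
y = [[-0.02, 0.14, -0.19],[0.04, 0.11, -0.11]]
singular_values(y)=[0.28, 0.05]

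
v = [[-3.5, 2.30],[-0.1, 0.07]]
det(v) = -0.015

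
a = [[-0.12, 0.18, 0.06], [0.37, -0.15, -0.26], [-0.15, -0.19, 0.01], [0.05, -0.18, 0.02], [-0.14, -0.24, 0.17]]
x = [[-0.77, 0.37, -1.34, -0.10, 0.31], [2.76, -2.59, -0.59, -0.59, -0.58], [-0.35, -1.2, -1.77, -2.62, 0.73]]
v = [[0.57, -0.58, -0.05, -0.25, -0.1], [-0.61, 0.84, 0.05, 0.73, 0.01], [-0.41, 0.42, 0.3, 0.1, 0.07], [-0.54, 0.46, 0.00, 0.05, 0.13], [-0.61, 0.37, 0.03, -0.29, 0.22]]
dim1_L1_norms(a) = [0.36, 0.78, 0.35, 0.25, 0.55]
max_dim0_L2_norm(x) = 2.89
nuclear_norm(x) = 8.57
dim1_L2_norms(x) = [1.62, 3.92, 3.48]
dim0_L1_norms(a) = [0.83, 0.94, 0.52]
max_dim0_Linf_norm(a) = 0.37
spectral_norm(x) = 4.28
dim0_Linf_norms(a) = [0.37, 0.24, 0.26]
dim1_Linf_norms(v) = [0.58, 0.84, 0.42, 0.54, 0.61]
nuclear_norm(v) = 2.83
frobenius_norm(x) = 5.48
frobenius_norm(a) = 0.69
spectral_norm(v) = 1.84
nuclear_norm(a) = 1.06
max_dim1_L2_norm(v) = 1.27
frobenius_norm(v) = 1.99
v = a @ x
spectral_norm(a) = 0.54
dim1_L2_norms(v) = [0.86, 1.27, 0.67, 0.72, 0.8]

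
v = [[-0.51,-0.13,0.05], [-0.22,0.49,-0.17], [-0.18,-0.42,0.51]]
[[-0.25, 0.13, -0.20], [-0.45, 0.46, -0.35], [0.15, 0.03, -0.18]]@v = [[0.13,0.18,-0.14], [0.19,0.43,-0.28], [-0.05,0.07,-0.09]]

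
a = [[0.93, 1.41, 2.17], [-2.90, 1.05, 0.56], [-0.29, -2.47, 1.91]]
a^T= [[0.93, -2.90, -0.29],[1.41, 1.05, -2.47],[2.17, 0.56, 1.91]]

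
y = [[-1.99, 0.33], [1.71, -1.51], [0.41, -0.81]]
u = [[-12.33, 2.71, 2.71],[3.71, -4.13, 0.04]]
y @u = [[25.76, -6.76, -5.38], [-26.69, 10.87, 4.57], [-8.06, 4.46, 1.08]]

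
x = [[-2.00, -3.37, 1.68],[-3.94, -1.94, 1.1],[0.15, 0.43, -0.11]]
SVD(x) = [[-0.68, 0.72, 0.13], [-0.73, -0.68, -0.03], [0.07, -0.12, 0.99]] @ diag([5.984469212503395, 1.753342672120392, 0.08898156393727522]) @ [[0.71,0.62,-0.33], [0.70,-0.66,0.27], [0.05,0.42,0.91]]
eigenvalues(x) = [-5.76, 1.61, 0.1]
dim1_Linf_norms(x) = [3.37, 3.94, 0.43]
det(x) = -0.93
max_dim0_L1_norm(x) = 6.09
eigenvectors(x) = [[-0.68,-0.64,0.03], [-0.73,0.75,0.43], [0.07,0.13,0.90]]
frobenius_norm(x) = 6.24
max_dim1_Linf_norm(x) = 3.94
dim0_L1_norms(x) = [6.09, 5.74, 2.89]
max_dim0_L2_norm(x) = 4.42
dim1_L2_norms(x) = [4.26, 4.53, 0.47]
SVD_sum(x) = [[-2.89,-2.54,1.33], [-3.1,-2.73,1.43], [0.29,0.26,-0.13]] + [[0.89, -0.83, 0.34], [-0.84, 0.79, -0.32], [-0.15, 0.14, -0.06]] + [[0.00, 0.0, 0.01], [-0.00, -0.00, -0.0], [0.0, 0.04, 0.08]]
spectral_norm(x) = 5.98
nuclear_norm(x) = 7.83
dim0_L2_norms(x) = [4.42, 3.91, 2.01]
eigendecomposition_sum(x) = [[-2.82, -2.64, 1.35], [-2.99, -2.8, 1.43], [0.30, 0.28, -0.15]] + [[0.82,-0.73,0.33], [-0.96,0.86,-0.38], [-0.17,0.15,-0.07]] + [[0.00, -0.00, 0.0], [0.01, -0.00, 0.05], [0.02, -0.0, 0.1]]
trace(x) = -4.05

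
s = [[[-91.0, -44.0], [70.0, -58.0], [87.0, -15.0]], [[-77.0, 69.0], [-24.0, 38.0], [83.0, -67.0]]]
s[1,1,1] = 38.0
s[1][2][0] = 83.0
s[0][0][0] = -91.0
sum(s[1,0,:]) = -8.0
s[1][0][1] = 69.0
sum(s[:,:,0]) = 48.0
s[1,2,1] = -67.0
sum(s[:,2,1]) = -82.0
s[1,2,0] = 83.0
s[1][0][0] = -77.0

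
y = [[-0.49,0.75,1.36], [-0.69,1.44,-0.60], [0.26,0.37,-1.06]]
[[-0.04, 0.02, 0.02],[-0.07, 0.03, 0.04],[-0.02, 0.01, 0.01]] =y@[[0.0,-0.0,-0.00], [-0.05,0.02,0.03], [-0.0,0.00,0.0]]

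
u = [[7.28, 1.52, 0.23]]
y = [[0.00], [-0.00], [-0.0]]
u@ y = [[0.00]]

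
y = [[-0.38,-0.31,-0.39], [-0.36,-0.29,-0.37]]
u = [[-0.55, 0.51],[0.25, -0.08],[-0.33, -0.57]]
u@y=[[0.03, 0.02, 0.03], [-0.07, -0.05, -0.07], [0.33, 0.27, 0.34]]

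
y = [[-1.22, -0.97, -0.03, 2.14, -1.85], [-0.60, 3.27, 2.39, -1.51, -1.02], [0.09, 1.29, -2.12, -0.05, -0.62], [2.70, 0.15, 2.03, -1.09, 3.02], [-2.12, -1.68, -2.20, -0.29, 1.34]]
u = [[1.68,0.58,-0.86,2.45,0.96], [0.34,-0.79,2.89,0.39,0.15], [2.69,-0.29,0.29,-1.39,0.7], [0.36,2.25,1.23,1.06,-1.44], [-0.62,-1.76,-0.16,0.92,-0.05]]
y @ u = [[-0.54,8.14,1.17,-2.76,-4.33], [6.62,-5.23,8.97,-6.06,3.81], [-4.75,0.63,3.07,3.05,-1.10], [7.78,-6.91,-3.12,5.47,5.45], [-10.99,-2.28,-4.24,-1.87,-3.48]]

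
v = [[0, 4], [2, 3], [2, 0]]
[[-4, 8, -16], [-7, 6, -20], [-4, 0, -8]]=v @ [[-2, 0, -4], [-1, 2, -4]]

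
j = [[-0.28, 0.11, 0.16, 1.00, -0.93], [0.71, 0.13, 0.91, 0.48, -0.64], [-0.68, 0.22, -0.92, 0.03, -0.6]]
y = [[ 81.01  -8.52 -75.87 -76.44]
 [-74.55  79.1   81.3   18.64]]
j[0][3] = 0.995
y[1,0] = -74.55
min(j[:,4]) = -0.931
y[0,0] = 81.01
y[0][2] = -75.87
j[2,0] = -0.684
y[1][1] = 79.1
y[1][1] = 79.1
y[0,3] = -76.44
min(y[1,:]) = -74.55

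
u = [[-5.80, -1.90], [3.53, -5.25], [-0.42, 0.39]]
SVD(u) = [[-0.65, -0.76], [0.75, -0.65], [-0.08, 0.04]] @ diag([7.036790772205079, 5.29957315528425]) @ [[0.92, -0.39], [0.39, 0.92]]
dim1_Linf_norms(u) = [5.8, 5.25, 0.42]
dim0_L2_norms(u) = [6.8, 5.6]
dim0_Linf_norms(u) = [5.8, 5.25]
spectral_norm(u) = 7.04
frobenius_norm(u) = 8.81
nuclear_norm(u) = 12.34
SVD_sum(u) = [[-4.24, 1.79], [4.88, -2.06], [-0.5, 0.21]] + [[-1.56,-3.69], [-1.35,-3.19], [0.08,0.18]]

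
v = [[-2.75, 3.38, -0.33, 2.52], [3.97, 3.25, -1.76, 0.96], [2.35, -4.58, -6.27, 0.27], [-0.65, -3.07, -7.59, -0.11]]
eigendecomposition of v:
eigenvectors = [[-0.35+0.00j, (0.34+0j), 0.19-0.31j, 0.19+0.31j], [(0.17+0j), (0.88+0j), (-0.26+0j), -0.26-0.00j], [(0.66+0j), -0.29+0.00j, (0.22-0.28j), 0.22+0.28j], [0.64+0.00j, -0.14+0.00j, (0.82+0j), 0.82-0.00j]]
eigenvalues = [(-8.39+0j), (5.2+0j), (-1.35+2.78j), (-1.35-2.78j)]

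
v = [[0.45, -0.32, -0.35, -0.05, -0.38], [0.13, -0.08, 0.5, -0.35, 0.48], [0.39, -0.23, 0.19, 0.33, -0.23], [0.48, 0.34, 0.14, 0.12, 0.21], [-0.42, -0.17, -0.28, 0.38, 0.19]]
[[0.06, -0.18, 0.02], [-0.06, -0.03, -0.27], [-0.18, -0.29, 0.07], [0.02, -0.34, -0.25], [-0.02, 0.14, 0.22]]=v @ [[0.04,-0.56,-0.32], [0.16,-0.05,-0.20], [-0.34,-0.05,-0.02], [-0.22,-0.27,0.26], [0.09,-0.06,-0.29]]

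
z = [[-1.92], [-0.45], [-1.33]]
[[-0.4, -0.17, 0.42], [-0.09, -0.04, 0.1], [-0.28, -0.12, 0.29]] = z @ [[0.21, 0.09, -0.22]]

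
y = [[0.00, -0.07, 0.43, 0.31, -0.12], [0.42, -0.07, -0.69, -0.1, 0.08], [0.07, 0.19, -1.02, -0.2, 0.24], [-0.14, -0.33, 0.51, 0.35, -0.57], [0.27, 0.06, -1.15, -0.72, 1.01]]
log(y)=[[(-1.13+0.68j),-0.56-0.59j,0.10-0.17j,0.68-0.39j,0.09-0.09j], [0.72-1.83j,-1.72+1.54j,(1.65+0.81j),0.94+1.11j,(0.33+0.2j)], [(0.34-0.2j),(-0.26-0.39j),-0.06+3.62j,0.11+0.59j,(0.15-0.27j)], [(-1.39-1.21j),(-0.3+1.42j),(0.6-1.94j),(-0.69+0.41j),-0.83+0.34j], [(-0.32-0.9j),0.00+0.65j,(0.04+1.08j),-0.75+0.64j,-0.31+0.04j]]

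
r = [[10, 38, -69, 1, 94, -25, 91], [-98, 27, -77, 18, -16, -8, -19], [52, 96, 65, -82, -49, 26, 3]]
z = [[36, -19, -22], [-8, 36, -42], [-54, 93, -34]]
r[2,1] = 96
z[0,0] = 36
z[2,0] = -54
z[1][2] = -42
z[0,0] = 36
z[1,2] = -42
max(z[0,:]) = 36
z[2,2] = -34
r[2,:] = [52, 96, 65, -82, -49, 26, 3]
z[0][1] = -19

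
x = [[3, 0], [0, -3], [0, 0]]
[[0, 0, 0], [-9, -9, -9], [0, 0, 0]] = x @ [[0, 0, 0], [3, 3, 3]]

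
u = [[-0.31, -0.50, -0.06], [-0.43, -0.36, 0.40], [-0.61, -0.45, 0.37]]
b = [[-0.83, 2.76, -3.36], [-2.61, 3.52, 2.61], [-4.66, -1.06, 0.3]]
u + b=[[-1.14,2.26,-3.42], [-3.04,3.16,3.01], [-5.27,-1.51,0.67]]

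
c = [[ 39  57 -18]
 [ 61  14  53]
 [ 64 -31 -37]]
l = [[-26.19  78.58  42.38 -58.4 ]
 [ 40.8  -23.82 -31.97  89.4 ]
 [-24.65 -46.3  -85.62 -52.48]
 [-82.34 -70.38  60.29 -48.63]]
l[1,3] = 89.4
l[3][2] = 60.29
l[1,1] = -23.82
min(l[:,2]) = -85.62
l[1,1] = -23.82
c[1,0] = 61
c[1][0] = 61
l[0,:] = [-26.19, 78.58, 42.38, -58.4]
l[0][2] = 42.38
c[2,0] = 64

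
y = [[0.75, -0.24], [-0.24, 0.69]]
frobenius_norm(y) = 1.07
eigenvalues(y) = [0.96, 0.48]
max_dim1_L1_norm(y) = 0.99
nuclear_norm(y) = 1.44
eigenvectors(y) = [[0.75,0.66], [-0.66,0.75]]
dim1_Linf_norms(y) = [0.75, 0.69]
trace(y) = 1.44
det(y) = 0.46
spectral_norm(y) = 0.96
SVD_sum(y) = [[0.54,-0.48], [-0.48,0.42]] + [[0.21, 0.24], [0.24, 0.27]]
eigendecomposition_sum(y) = [[0.54,-0.48], [-0.48,0.42]] + [[0.21, 0.24], [0.24, 0.27]]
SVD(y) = [[-0.75,0.66],[0.66,0.75]] @ diag([0.9618677324489564, 0.47813226755104343]) @ [[-0.75,0.66],[0.66,0.75]]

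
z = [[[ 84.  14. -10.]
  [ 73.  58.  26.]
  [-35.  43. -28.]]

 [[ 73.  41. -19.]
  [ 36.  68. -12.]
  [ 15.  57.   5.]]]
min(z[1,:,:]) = -19.0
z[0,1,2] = 26.0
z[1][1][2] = -12.0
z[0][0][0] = 84.0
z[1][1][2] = -12.0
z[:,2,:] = [[-35.0, 43.0, -28.0], [15.0, 57.0, 5.0]]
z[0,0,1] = 14.0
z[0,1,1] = 58.0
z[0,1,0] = 73.0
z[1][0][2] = -19.0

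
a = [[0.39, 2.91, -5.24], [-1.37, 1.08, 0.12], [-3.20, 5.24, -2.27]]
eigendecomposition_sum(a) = [[1.84,-1.04,-1.58], [-0.97,0.54,0.83], [-1.77,1.00,1.52]] + [[-1.35, 4.62, -3.92], [-0.32, 1.09, -0.92], [-1.36, 4.66, -3.96]] + [[-0.10, -0.67, 0.26], [-0.08, -0.55, 0.21], [-0.06, -0.42, 0.16]]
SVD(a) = [[0.64,-0.74,-0.18], [0.14,0.34,-0.93], [0.75,0.57,0.32]] @ diag([8.170843435348036, 3.8933097149759504, 0.2558456923690596]) @ [[-0.29, 0.73, -0.62], [-0.67, 0.31, 0.68], [0.69, 0.61, 0.4]]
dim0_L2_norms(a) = [3.5, 6.09, 5.71]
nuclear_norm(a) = 12.32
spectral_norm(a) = 8.17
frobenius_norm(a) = 9.05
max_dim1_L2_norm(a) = 6.55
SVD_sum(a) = [[-1.51, 3.84, -3.26], [-0.32, 0.81, -0.69], [-1.76, 4.49, -3.82]] + [[1.93, -0.90, -1.96], [-0.89, 0.42, 0.9], [-1.49, 0.70, 1.51]] + [[-0.03, -0.03, -0.02],[-0.16, -0.14, -0.09],[0.06, 0.05, 0.03]]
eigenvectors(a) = [[0.67, -0.69, -0.7], [-0.35, -0.16, -0.57], [-0.65, -0.70, -0.43]]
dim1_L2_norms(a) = [6.01, 1.75, 6.55]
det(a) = 8.14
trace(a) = -0.80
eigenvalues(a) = [3.91, -4.22, -0.49]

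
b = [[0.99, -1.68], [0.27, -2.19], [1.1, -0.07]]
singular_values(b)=[2.91, 1.18]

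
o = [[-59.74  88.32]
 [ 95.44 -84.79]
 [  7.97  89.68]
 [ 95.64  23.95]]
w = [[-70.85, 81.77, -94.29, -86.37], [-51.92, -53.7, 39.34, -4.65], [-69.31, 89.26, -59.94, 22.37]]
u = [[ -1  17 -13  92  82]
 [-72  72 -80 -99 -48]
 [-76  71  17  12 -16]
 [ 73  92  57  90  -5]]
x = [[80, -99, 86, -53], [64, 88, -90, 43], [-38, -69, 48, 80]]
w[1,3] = -4.65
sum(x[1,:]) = 105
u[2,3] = 12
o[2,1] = 89.68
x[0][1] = -99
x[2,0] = -38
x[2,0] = -38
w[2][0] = -69.31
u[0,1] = 17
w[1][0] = -51.92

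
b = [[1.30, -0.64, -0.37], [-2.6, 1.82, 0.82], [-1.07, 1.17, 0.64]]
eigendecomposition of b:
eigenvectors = [[(0.34+0j), (-0.19-0.15j), (-0.19+0.15j)],[(-0.81+0j), 0.18-0.23j, (0.18+0.23j)],[(-0.48+0j), (-0.92+0j), (-0.92-0j)]]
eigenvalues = [(3.38+0j), (0.19+0.12j), (0.19-0.12j)]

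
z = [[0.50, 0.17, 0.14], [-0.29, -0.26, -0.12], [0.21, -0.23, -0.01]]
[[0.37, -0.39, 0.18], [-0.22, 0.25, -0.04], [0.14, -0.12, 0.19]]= z@[[0.65,-0.63,0.49], [-0.04,-0.03,-0.40], [0.36,-0.53,0.01]]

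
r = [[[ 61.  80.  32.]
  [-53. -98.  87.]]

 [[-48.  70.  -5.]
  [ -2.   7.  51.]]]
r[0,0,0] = 61.0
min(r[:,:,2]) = -5.0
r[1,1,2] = 51.0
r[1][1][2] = 51.0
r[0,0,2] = 32.0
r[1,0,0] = -48.0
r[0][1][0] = -53.0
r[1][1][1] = 7.0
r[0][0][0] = 61.0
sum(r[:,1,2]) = 138.0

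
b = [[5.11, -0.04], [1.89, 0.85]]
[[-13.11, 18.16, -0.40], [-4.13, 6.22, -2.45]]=b@[[-2.56, 3.55, -0.1], [0.83, -0.58, -2.66]]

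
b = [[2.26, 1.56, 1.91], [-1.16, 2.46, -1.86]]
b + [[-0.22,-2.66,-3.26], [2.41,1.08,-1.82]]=[[2.04, -1.1, -1.35],[1.25, 3.54, -3.68]]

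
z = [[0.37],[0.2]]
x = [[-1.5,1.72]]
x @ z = [[-0.21]]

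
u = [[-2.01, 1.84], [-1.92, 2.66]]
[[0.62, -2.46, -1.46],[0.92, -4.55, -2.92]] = u @ [[0.02, -1.01, -0.82], [0.36, -2.44, -1.69]]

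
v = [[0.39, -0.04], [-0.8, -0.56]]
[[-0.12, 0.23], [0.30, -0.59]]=v @ [[-0.31,0.6], [-0.10,0.19]]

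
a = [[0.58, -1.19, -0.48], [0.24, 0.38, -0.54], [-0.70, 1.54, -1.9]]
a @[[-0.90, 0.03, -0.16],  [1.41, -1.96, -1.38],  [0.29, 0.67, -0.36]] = [[-2.34, 2.03, 1.72], [0.16, -1.1, -0.37], [2.25, -4.31, -1.33]]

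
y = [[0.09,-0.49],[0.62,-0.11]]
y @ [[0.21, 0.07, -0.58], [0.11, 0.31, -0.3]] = [[-0.03, -0.15, 0.09], [0.12, 0.01, -0.33]]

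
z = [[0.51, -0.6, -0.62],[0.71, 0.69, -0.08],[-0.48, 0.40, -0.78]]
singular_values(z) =[1.0, 1.0, 0.99]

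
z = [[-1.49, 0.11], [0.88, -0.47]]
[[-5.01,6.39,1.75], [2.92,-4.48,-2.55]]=z@[[3.37,  -4.16,  -0.90], [0.09,  1.75,  3.75]]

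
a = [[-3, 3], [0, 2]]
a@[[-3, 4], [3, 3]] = [[18, -3], [6, 6]]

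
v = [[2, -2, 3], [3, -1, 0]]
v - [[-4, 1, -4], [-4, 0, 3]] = [[6, -3, 7], [7, -1, -3]]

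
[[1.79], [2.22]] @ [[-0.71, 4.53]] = [[-1.27,8.11],[-1.58,10.06]]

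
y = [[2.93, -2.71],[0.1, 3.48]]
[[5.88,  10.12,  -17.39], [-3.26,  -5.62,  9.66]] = y @ [[1.11, 1.91, -3.28], [-0.97, -1.67, 2.87]]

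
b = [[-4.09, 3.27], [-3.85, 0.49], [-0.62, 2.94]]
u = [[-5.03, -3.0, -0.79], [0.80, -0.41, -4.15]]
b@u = [[23.19, 10.93, -10.34], [19.76, 11.35, 1.01], [5.47, 0.65, -11.71]]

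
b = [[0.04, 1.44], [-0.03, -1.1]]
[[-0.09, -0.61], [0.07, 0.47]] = b@[[0.31, -0.61], [-0.07, -0.41]]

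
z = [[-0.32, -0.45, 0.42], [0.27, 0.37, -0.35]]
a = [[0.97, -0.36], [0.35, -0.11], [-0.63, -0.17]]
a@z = [[-0.41, -0.57, 0.53], [-0.14, -0.2, 0.19], [0.16, 0.22, -0.21]]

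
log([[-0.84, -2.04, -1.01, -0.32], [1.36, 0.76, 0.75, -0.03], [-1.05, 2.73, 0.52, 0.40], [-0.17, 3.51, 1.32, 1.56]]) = [[(-4.94+4.1j), (-4.8+3.16j), -1.84+1.45j, (-0.76+0.5j)], [(-3.87-0.96j), -3.52+1.27j, (-1.28-0.92j), (-0.56+0.18j)], [12.69-1.72j, (12.01-5.53j), (4.47+0.61j), (1.89-0.84j)], [(-1.39+3.13j), (0.99+1.87j), (0.62+1.26j), 0.17+0.30j]]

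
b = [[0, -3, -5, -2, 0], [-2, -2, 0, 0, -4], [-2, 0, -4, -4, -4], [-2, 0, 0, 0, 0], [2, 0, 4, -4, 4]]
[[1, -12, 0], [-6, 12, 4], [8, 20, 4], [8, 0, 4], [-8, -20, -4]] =b @ [[-4, 0, -2], [3, 4, 0], [-2, 0, 0], [0, 0, 0], [2, -5, 0]]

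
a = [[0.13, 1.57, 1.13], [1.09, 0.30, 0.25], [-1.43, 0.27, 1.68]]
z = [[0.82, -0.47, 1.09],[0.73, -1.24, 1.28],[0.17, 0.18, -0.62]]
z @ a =[[-1.96, 1.44, 2.64], [-3.09, 1.12, 2.67], [1.10, 0.15, -0.80]]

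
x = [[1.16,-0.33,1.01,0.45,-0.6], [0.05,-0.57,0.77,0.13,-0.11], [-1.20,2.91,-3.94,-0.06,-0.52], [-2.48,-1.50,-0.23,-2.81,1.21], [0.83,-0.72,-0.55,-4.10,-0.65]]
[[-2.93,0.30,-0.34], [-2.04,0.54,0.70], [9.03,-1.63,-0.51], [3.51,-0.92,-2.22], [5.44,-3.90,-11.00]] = x@[[-0.10, -0.48, -1.68], [1.22, -0.42, -0.25], [-1.41, 0.25, 0.43], [-1.46, 0.91, 2.34], [0.55, -0.10, -0.07]]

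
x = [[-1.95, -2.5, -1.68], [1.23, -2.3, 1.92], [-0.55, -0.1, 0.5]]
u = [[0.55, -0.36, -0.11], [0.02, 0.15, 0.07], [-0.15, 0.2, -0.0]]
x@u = [[-0.87, -0.01, 0.04], [0.34, -0.40, -0.3], [-0.38, 0.28, 0.05]]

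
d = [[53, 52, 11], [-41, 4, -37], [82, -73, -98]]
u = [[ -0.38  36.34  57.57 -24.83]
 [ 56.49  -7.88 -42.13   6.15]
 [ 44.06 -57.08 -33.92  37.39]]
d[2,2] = -98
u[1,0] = 56.49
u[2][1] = -57.08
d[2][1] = -73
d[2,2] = -98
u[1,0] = 56.49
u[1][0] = 56.49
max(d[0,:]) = 53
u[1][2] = -42.13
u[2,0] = 44.06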